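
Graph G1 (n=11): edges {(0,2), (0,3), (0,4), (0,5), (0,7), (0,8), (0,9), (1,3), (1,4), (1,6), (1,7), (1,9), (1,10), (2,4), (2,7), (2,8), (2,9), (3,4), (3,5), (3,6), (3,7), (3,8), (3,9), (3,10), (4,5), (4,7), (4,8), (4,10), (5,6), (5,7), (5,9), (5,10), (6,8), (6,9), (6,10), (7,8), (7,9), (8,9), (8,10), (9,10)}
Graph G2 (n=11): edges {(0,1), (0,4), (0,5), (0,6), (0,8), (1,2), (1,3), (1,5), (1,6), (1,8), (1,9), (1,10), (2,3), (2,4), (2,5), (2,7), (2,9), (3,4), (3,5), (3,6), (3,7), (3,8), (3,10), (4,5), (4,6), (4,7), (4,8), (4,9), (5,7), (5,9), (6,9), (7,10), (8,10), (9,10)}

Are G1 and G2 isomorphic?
No, not isomorphic

The graphs are NOT isomorphic.

Degrees in G1: deg(0)=7, deg(1)=6, deg(2)=5, deg(3)=9, deg(4)=8, deg(5)=7, deg(6)=6, deg(7)=8, deg(8)=8, deg(9)=9, deg(10)=7.
Sorted degree sequence of G1: [9, 9, 8, 8, 8, 7, 7, 7, 6, 6, 5].
Degrees in G2: deg(0)=5, deg(1)=8, deg(2)=6, deg(3)=8, deg(4)=8, deg(5)=7, deg(6)=5, deg(7)=5, deg(8)=5, deg(9)=6, deg(10)=5.
Sorted degree sequence of G2: [8, 8, 8, 7, 6, 6, 5, 5, 5, 5, 5].
The (sorted) degree sequence is an isomorphism invariant, so since G1 and G2 have different degree sequences they cannot be isomorphic.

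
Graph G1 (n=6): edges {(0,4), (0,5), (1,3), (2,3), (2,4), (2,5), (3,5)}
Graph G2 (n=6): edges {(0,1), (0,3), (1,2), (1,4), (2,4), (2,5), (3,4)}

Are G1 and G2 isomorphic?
Yes, isomorphic

The graphs are isomorphic.
One valid mapping φ: V(G1) → V(G2): 0→0, 1→5, 2→4, 3→2, 4→3, 5→1

Verify φ preserves adjacency — for each edge of G1, its image is an edge of G2:
  (0,4) → (φ(0),φ(4)) = (0,3) ∈ E(G2) ✓
  (0,5) → (φ(0),φ(5)) = (0,1) ∈ E(G2) ✓
  (1,3) → (φ(1),φ(3)) = (2,5) ∈ E(G2) ✓
  (2,3) → (φ(2),φ(3)) = (2,4) ∈ E(G2) ✓
  (2,4) → (φ(2),φ(4)) = (3,4) ∈ E(G2) ✓
  (2,5) → (φ(2),φ(5)) = (1,4) ∈ E(G2) ✓
  (3,5) → (φ(3),φ(5)) = (1,2) ∈ E(G2) ✓
All 7 edges of G1 map to edges of G2, and |E(G1)| = |E(G2)| = 7, so φ is a bijection on edges as well as vertices. Hence G1 ≅ G2.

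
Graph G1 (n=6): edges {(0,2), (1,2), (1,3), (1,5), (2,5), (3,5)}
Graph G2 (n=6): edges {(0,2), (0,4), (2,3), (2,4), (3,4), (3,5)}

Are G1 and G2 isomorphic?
Yes, isomorphic

The graphs are isomorphic.
One valid mapping φ: V(G1) → V(G2): 0→5, 1→2, 2→3, 3→0, 4→1, 5→4

Verify φ preserves adjacency — for each edge of G1, its image is an edge of G2:
  (0,2) → (φ(0),φ(2)) = (3,5) ∈ E(G2) ✓
  (1,2) → (φ(1),φ(2)) = (2,3) ∈ E(G2) ✓
  (1,3) → (φ(1),φ(3)) = (0,2) ∈ E(G2) ✓
  (1,5) → (φ(1),φ(5)) = (2,4) ∈ E(G2) ✓
  (2,5) → (φ(2),φ(5)) = (3,4) ∈ E(G2) ✓
  (3,5) → (φ(3),φ(5)) = (0,4) ∈ E(G2) ✓
All 6 edges of G1 map to edges of G2, and |E(G1)| = |E(G2)| = 6, so φ is a bijection on edges as well as vertices. Hence G1 ≅ G2.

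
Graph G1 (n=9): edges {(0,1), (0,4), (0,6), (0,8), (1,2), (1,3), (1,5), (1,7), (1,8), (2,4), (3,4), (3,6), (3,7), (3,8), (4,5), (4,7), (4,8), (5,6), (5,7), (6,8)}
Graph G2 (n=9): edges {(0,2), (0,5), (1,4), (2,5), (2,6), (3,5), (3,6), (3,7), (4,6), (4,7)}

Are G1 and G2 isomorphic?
No, not isomorphic

The graphs are NOT isomorphic.

Connected components of G1: 1 component(s) with vertex sets [[0, 1, 2, 3, 4, 5, 6, 7, 8]], sizes [9].
Connected components of G2: 2 component(s) with vertex sets [[8], [0, 1, 2, 3, 4, 5, 6, 7]], sizes [1, 8].
The number of connected components (and the multiset of component sizes) is an isomorphism invariant — an isomorphism maps each component of G1 bijectively onto a component of G2. Since G1 has 1 component(s) and G2 has 2, they cannot be isomorphic.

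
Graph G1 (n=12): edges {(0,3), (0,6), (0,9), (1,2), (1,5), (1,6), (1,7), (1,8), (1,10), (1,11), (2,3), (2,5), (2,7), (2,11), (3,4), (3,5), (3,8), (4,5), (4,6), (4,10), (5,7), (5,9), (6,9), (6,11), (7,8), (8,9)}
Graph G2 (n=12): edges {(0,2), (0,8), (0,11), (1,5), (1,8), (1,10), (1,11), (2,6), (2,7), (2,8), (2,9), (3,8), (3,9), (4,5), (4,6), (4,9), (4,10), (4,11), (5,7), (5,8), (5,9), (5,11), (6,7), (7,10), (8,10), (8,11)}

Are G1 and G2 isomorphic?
Yes, isomorphic

The graphs are isomorphic.
One valid mapping φ: V(G1) → V(G2): 0→6, 1→8, 2→11, 3→4, 4→9, 5→5, 6→2, 7→1, 8→10, 9→7, 10→3, 11→0

Verify φ preserves adjacency — for each edge of G1, its image is an edge of G2:
  (0,3) → (φ(0),φ(3)) = (4,6) ∈ E(G2) ✓
  (0,6) → (φ(0),φ(6)) = (2,6) ∈ E(G2) ✓
  (0,9) → (φ(0),φ(9)) = (6,7) ∈ E(G2) ✓
  (1,2) → (φ(1),φ(2)) = (8,11) ∈ E(G2) ✓
  (1,5) → (φ(1),φ(5)) = (5,8) ∈ E(G2) ✓
  (1,6) → (φ(1),φ(6)) = (2,8) ∈ E(G2) ✓
  (1,7) → (φ(1),φ(7)) = (1,8) ∈ E(G2) ✓
  (1,8) → (φ(1),φ(8)) = (8,10) ∈ E(G2) ✓
  (1,10) → (φ(1),φ(10)) = (3,8) ∈ E(G2) ✓
  (1,11) → (φ(1),φ(11)) = (0,8) ∈ E(G2) ✓
  (2,3) → (φ(2),φ(3)) = (4,11) ∈ E(G2) ✓
  (2,5) → (φ(2),φ(5)) = (5,11) ∈ E(G2) ✓
  (2,7) → (φ(2),φ(7)) = (1,11) ∈ E(G2) ✓
  (2,11) → (φ(2),φ(11)) = (0,11) ∈ E(G2) ✓
  (3,4) → (φ(3),φ(4)) = (4,9) ∈ E(G2) ✓
  (3,5) → (φ(3),φ(5)) = (4,5) ∈ E(G2) ✓
  (3,8) → (φ(3),φ(8)) = (4,10) ∈ E(G2) ✓
  (4,5) → (φ(4),φ(5)) = (5,9) ∈ E(G2) ✓
  (4,6) → (φ(4),φ(6)) = (2,9) ∈ E(G2) ✓
  (4,10) → (φ(4),φ(10)) = (3,9) ∈ E(G2) ✓
  (5,7) → (φ(5),φ(7)) = (1,5) ∈ E(G2) ✓
  (5,9) → (φ(5),φ(9)) = (5,7) ∈ E(G2) ✓
  (6,9) → (φ(6),φ(9)) = (2,7) ∈ E(G2) ✓
  (6,11) → (φ(6),φ(11)) = (0,2) ∈ E(G2) ✓
  (7,8) → (φ(7),φ(8)) = (1,10) ∈ E(G2) ✓
  (8,9) → (φ(8),φ(9)) = (7,10) ∈ E(G2) ✓
All 26 edges of G1 map to edges of G2, and |E(G1)| = |E(G2)| = 26, so φ is a bijection on edges as well as vertices. Hence G1 ≅ G2.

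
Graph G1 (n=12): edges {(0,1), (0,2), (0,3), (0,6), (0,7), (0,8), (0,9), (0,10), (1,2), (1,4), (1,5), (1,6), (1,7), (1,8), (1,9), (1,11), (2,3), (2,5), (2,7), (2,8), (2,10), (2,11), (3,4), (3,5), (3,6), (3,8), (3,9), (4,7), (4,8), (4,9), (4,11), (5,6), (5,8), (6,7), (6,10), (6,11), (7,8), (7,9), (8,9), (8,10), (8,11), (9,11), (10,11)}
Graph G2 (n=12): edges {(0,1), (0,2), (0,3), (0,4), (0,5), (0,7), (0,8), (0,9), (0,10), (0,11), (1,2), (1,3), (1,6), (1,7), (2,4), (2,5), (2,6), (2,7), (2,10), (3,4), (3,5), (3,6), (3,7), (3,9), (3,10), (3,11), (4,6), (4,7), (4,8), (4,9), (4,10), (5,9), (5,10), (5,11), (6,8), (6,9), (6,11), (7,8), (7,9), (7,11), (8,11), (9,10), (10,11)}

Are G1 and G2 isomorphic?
Yes, isomorphic

The graphs are isomorphic.
One valid mapping φ: V(G1) → V(G2): 0→4, 1→3, 2→7, 3→2, 4→5, 5→1, 6→6, 7→9, 8→0, 9→10, 10→8, 11→11

Verify φ preserves adjacency — for each edge of G1, its image is an edge of G2:
  (0,1) → (φ(0),φ(1)) = (3,4) ∈ E(G2) ✓
  (0,2) → (φ(0),φ(2)) = (4,7) ∈ E(G2) ✓
  (0,3) → (φ(0),φ(3)) = (2,4) ∈ E(G2) ✓
  (0,6) → (φ(0),φ(6)) = (4,6) ∈ E(G2) ✓
  (0,7) → (φ(0),φ(7)) = (4,9) ∈ E(G2) ✓
  (0,8) → (φ(0),φ(8)) = (0,4) ∈ E(G2) ✓
  (0,9) → (φ(0),φ(9)) = (4,10) ∈ E(G2) ✓
  (0,10) → (φ(0),φ(10)) = (4,8) ∈ E(G2) ✓
  (1,2) → (φ(1),φ(2)) = (3,7) ∈ E(G2) ✓
  (1,4) → (φ(1),φ(4)) = (3,5) ∈ E(G2) ✓
  (1,5) → (φ(1),φ(5)) = (1,3) ∈ E(G2) ✓
  (1,6) → (φ(1),φ(6)) = (3,6) ∈ E(G2) ✓
  (1,7) → (φ(1),φ(7)) = (3,9) ∈ E(G2) ✓
  (1,8) → (φ(1),φ(8)) = (0,3) ∈ E(G2) ✓
  (1,9) → (φ(1),φ(9)) = (3,10) ∈ E(G2) ✓
  (1,11) → (φ(1),φ(11)) = (3,11) ∈ E(G2) ✓
  (2,3) → (φ(2),φ(3)) = (2,7) ∈ E(G2) ✓
  (2,5) → (φ(2),φ(5)) = (1,7) ∈ E(G2) ✓
  (2,7) → (φ(2),φ(7)) = (7,9) ∈ E(G2) ✓
  (2,8) → (φ(2),φ(8)) = (0,7) ∈ E(G2) ✓
  (2,10) → (φ(2),φ(10)) = (7,8) ∈ E(G2) ✓
  (2,11) → (φ(2),φ(11)) = (7,11) ∈ E(G2) ✓
  (3,4) → (φ(3),φ(4)) = (2,5) ∈ E(G2) ✓
  (3,5) → (φ(3),φ(5)) = (1,2) ∈ E(G2) ✓
  (3,6) → (φ(3),φ(6)) = (2,6) ∈ E(G2) ✓
  (3,8) → (φ(3),φ(8)) = (0,2) ∈ E(G2) ✓
  (3,9) → (φ(3),φ(9)) = (2,10) ∈ E(G2) ✓
  (4,7) → (φ(4),φ(7)) = (5,9) ∈ E(G2) ✓
  (4,8) → (φ(4),φ(8)) = (0,5) ∈ E(G2) ✓
  (4,9) → (φ(4),φ(9)) = (5,10) ∈ E(G2) ✓
  (4,11) → (φ(4),φ(11)) = (5,11) ∈ E(G2) ✓
  (5,6) → (φ(5),φ(6)) = (1,6) ∈ E(G2) ✓
  (5,8) → (φ(5),φ(8)) = (0,1) ∈ E(G2) ✓
  (6,7) → (φ(6),φ(7)) = (6,9) ∈ E(G2) ✓
  (6,10) → (φ(6),φ(10)) = (6,8) ∈ E(G2) ✓
  (6,11) → (φ(6),φ(11)) = (6,11) ∈ E(G2) ✓
  (7,8) → (φ(7),φ(8)) = (0,9) ∈ E(G2) ✓
  (7,9) → (φ(7),φ(9)) = (9,10) ∈ E(G2) ✓
  (8,9) → (φ(8),φ(9)) = (0,10) ∈ E(G2) ✓
  (8,10) → (φ(8),φ(10)) = (0,8) ∈ E(G2) ✓
  (8,11) → (φ(8),φ(11)) = (0,11) ∈ E(G2) ✓
  (9,11) → (φ(9),φ(11)) = (10,11) ∈ E(G2) ✓
  (10,11) → (φ(10),φ(11)) = (8,11) ∈ E(G2) ✓
All 43 edges of G1 map to edges of G2, and |E(G1)| = |E(G2)| = 43, so φ is a bijection on edges as well as vertices. Hence G1 ≅ G2.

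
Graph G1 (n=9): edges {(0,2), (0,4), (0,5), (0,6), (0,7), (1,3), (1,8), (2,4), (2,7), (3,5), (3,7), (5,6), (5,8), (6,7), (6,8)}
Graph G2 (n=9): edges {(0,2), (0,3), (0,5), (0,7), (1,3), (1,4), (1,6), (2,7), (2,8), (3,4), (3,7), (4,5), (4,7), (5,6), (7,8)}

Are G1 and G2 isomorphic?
Yes, isomorphic

The graphs are isomorphic.
One valid mapping φ: V(G1) → V(G2): 0→7, 1→6, 2→2, 3→5, 4→8, 5→4, 6→3, 7→0, 8→1

Verify φ preserves adjacency — for each edge of G1, its image is an edge of G2:
  (0,2) → (φ(0),φ(2)) = (2,7) ∈ E(G2) ✓
  (0,4) → (φ(0),φ(4)) = (7,8) ∈ E(G2) ✓
  (0,5) → (φ(0),φ(5)) = (4,7) ∈ E(G2) ✓
  (0,6) → (φ(0),φ(6)) = (3,7) ∈ E(G2) ✓
  (0,7) → (φ(0),φ(7)) = (0,7) ∈ E(G2) ✓
  (1,3) → (φ(1),φ(3)) = (5,6) ∈ E(G2) ✓
  (1,8) → (φ(1),φ(8)) = (1,6) ∈ E(G2) ✓
  (2,4) → (φ(2),φ(4)) = (2,8) ∈ E(G2) ✓
  (2,7) → (φ(2),φ(7)) = (0,2) ∈ E(G2) ✓
  (3,5) → (φ(3),φ(5)) = (4,5) ∈ E(G2) ✓
  (3,7) → (φ(3),φ(7)) = (0,5) ∈ E(G2) ✓
  (5,6) → (φ(5),φ(6)) = (3,4) ∈ E(G2) ✓
  (5,8) → (φ(5),φ(8)) = (1,4) ∈ E(G2) ✓
  (6,7) → (φ(6),φ(7)) = (0,3) ∈ E(G2) ✓
  (6,8) → (φ(6),φ(8)) = (1,3) ∈ E(G2) ✓
All 15 edges of G1 map to edges of G2, and |E(G1)| = |E(G2)| = 15, so φ is a bijection on edges as well as vertices. Hence G1 ≅ G2.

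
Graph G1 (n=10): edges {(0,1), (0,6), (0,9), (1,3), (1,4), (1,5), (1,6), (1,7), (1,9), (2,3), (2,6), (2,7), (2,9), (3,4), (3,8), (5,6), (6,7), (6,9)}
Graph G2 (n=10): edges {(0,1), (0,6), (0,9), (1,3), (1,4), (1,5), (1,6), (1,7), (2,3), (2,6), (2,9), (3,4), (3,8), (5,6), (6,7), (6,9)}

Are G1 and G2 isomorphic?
No, not isomorphic

The graphs are NOT isomorphic.

Counting edges: G1 has 18 edge(s); G2 has 16 edge(s).
Edge count is an isomorphism invariant (a bijection on vertices induces a bijection on edges), so differing edge counts rule out isomorphism.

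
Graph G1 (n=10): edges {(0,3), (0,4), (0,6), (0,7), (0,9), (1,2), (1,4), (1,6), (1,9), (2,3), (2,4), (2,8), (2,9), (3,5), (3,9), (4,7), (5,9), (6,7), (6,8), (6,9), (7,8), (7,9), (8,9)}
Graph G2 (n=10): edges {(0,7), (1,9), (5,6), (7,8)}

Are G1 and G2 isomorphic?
No, not isomorphic

The graphs are NOT isomorphic.

Connected components of G1: 1 component(s) with vertex sets [[0, 1, 2, 3, 4, 5, 6, 7, 8, 9]], sizes [10].
Connected components of G2: 6 component(s) with vertex sets [[2], [3], [4], [1, 9], [5, 6], [0, 7, 8]], sizes [1, 1, 1, 2, 2, 3].
The number of connected components (and the multiset of component sizes) is an isomorphism invariant — an isomorphism maps each component of G1 bijectively onto a component of G2. Since G1 has 1 component(s) and G2 has 6, they cannot be isomorphic.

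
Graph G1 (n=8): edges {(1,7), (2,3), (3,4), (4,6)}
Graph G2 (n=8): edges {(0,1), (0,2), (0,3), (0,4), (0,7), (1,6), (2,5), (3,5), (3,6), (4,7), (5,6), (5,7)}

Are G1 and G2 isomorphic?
No, not isomorphic

The graphs are NOT isomorphic.

Counting triangles (3-cliques): G1 has 0, G2 has 2.
Triangle count is an isomorphism invariant, so differing triangle counts rule out isomorphism.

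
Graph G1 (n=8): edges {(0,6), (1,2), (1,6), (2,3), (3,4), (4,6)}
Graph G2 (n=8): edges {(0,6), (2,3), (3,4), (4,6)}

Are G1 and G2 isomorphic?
No, not isomorphic

The graphs are NOT isomorphic.

Counting edges: G1 has 6 edge(s); G2 has 4 edge(s).
Edge count is an isomorphism invariant (a bijection on vertices induces a bijection on edges), so differing edge counts rule out isomorphism.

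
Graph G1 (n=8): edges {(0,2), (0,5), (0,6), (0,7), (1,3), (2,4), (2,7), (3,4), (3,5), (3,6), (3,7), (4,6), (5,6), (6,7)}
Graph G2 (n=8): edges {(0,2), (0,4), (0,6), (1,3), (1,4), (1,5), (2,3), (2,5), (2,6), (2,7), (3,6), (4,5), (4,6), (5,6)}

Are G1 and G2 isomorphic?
Yes, isomorphic

The graphs are isomorphic.
One valid mapping φ: V(G1) → V(G2): 0→4, 1→7, 2→1, 3→2, 4→3, 5→0, 6→6, 7→5

Verify φ preserves adjacency — for each edge of G1, its image is an edge of G2:
  (0,2) → (φ(0),φ(2)) = (1,4) ∈ E(G2) ✓
  (0,5) → (φ(0),φ(5)) = (0,4) ∈ E(G2) ✓
  (0,6) → (φ(0),φ(6)) = (4,6) ∈ E(G2) ✓
  (0,7) → (φ(0),φ(7)) = (4,5) ∈ E(G2) ✓
  (1,3) → (φ(1),φ(3)) = (2,7) ∈ E(G2) ✓
  (2,4) → (φ(2),φ(4)) = (1,3) ∈ E(G2) ✓
  (2,7) → (φ(2),φ(7)) = (1,5) ∈ E(G2) ✓
  (3,4) → (φ(3),φ(4)) = (2,3) ∈ E(G2) ✓
  (3,5) → (φ(3),φ(5)) = (0,2) ∈ E(G2) ✓
  (3,6) → (φ(3),φ(6)) = (2,6) ∈ E(G2) ✓
  (3,7) → (φ(3),φ(7)) = (2,5) ∈ E(G2) ✓
  (4,6) → (φ(4),φ(6)) = (3,6) ∈ E(G2) ✓
  (5,6) → (φ(5),φ(6)) = (0,6) ∈ E(G2) ✓
  (6,7) → (φ(6),φ(7)) = (5,6) ∈ E(G2) ✓
All 14 edges of G1 map to edges of G2, and |E(G1)| = |E(G2)| = 14, so φ is a bijection on edges as well as vertices. Hence G1 ≅ G2.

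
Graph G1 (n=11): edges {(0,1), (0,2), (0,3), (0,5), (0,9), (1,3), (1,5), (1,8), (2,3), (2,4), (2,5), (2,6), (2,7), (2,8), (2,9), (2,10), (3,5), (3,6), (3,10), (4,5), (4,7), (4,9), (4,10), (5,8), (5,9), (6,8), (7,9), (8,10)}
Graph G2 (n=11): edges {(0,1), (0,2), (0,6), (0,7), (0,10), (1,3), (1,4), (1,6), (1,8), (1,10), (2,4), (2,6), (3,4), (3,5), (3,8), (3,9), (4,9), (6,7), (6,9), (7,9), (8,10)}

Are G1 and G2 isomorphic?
No, not isomorphic

The graphs are NOT isomorphic.

Counting triangles (3-cliques): G1 has 23, G2 has 9.
Triangle count is an isomorphism invariant, so differing triangle counts rule out isomorphism.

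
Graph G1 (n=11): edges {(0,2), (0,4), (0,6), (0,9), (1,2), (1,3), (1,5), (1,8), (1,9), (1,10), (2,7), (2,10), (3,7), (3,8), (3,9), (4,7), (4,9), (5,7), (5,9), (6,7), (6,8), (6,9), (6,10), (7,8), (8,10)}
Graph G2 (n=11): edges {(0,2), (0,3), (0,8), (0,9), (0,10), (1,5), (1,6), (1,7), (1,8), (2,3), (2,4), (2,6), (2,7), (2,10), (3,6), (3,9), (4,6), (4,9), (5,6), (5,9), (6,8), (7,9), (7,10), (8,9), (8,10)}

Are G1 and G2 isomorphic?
Yes, isomorphic

The graphs are isomorphic.
One valid mapping φ: V(G1) → V(G2): 0→1, 1→2, 2→7, 3→3, 4→5, 5→4, 6→8, 7→9, 8→0, 9→6, 10→10

Verify φ preserves adjacency — for each edge of G1, its image is an edge of G2:
  (0,2) → (φ(0),φ(2)) = (1,7) ∈ E(G2) ✓
  (0,4) → (φ(0),φ(4)) = (1,5) ∈ E(G2) ✓
  (0,6) → (φ(0),φ(6)) = (1,8) ∈ E(G2) ✓
  (0,9) → (φ(0),φ(9)) = (1,6) ∈ E(G2) ✓
  (1,2) → (φ(1),φ(2)) = (2,7) ∈ E(G2) ✓
  (1,3) → (φ(1),φ(3)) = (2,3) ∈ E(G2) ✓
  (1,5) → (φ(1),φ(5)) = (2,4) ∈ E(G2) ✓
  (1,8) → (φ(1),φ(8)) = (0,2) ∈ E(G2) ✓
  (1,9) → (φ(1),φ(9)) = (2,6) ∈ E(G2) ✓
  (1,10) → (φ(1),φ(10)) = (2,10) ∈ E(G2) ✓
  (2,7) → (φ(2),φ(7)) = (7,9) ∈ E(G2) ✓
  (2,10) → (φ(2),φ(10)) = (7,10) ∈ E(G2) ✓
  (3,7) → (φ(3),φ(7)) = (3,9) ∈ E(G2) ✓
  (3,8) → (φ(3),φ(8)) = (0,3) ∈ E(G2) ✓
  (3,9) → (φ(3),φ(9)) = (3,6) ∈ E(G2) ✓
  (4,7) → (φ(4),φ(7)) = (5,9) ∈ E(G2) ✓
  (4,9) → (φ(4),φ(9)) = (5,6) ∈ E(G2) ✓
  (5,7) → (φ(5),φ(7)) = (4,9) ∈ E(G2) ✓
  (5,9) → (φ(5),φ(9)) = (4,6) ∈ E(G2) ✓
  (6,7) → (φ(6),φ(7)) = (8,9) ∈ E(G2) ✓
  (6,8) → (φ(6),φ(8)) = (0,8) ∈ E(G2) ✓
  (6,9) → (φ(6),φ(9)) = (6,8) ∈ E(G2) ✓
  (6,10) → (φ(6),φ(10)) = (8,10) ∈ E(G2) ✓
  (7,8) → (φ(7),φ(8)) = (0,9) ∈ E(G2) ✓
  (8,10) → (φ(8),φ(10)) = (0,10) ∈ E(G2) ✓
All 25 edges of G1 map to edges of G2, and |E(G1)| = |E(G2)| = 25, so φ is a bijection on edges as well as vertices. Hence G1 ≅ G2.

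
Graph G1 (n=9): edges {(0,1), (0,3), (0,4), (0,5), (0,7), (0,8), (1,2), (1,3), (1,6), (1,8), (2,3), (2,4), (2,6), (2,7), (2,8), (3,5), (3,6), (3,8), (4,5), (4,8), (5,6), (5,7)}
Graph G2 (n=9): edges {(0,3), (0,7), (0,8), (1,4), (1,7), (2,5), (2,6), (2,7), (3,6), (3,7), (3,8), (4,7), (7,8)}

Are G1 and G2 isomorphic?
No, not isomorphic

The graphs are NOT isomorphic.

Counting triangles (3-cliques): G1 has 16, G2 has 5.
Triangle count is an isomorphism invariant, so differing triangle counts rule out isomorphism.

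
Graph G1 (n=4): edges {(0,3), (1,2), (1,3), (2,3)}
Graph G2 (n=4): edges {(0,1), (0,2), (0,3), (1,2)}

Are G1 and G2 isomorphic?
Yes, isomorphic

The graphs are isomorphic.
One valid mapping φ: V(G1) → V(G2): 0→3, 1→2, 2→1, 3→0

Verify φ preserves adjacency — for each edge of G1, its image is an edge of G2:
  (0,3) → (φ(0),φ(3)) = (0,3) ∈ E(G2) ✓
  (1,2) → (φ(1),φ(2)) = (1,2) ∈ E(G2) ✓
  (1,3) → (φ(1),φ(3)) = (0,2) ∈ E(G2) ✓
  (2,3) → (φ(2),φ(3)) = (0,1) ∈ E(G2) ✓
All 4 edges of G1 map to edges of G2, and |E(G1)| = |E(G2)| = 4, so φ is a bijection on edges as well as vertices. Hence G1 ≅ G2.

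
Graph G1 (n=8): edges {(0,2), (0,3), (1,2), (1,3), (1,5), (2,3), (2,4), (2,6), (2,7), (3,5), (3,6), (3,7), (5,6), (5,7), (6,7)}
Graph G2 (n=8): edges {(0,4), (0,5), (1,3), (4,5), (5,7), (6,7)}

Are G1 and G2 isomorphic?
No, not isomorphic

The graphs are NOT isomorphic.

Counting triangles (3-cliques): G1 has 10, G2 has 1.
Triangle count is an isomorphism invariant, so differing triangle counts rule out isomorphism.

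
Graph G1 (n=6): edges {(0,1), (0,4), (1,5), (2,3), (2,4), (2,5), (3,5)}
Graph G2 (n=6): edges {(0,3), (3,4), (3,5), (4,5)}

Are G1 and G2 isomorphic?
No, not isomorphic

The graphs are NOT isomorphic.

Connected components of G1: 1 component(s) with vertex sets [[0, 1, 2, 3, 4, 5]], sizes [6].
Connected components of G2: 3 component(s) with vertex sets [[1], [2], [0, 3, 4, 5]], sizes [1, 1, 4].
The number of connected components (and the multiset of component sizes) is an isomorphism invariant — an isomorphism maps each component of G1 bijectively onto a component of G2. Since G1 has 1 component(s) and G2 has 3, they cannot be isomorphic.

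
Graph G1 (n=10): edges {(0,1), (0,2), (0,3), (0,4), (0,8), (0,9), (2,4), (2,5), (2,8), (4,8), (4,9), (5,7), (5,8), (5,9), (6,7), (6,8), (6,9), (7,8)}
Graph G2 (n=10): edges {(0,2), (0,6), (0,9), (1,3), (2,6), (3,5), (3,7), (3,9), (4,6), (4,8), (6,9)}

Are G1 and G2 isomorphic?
No, not isomorphic

The graphs are NOT isomorphic.

Counting triangles (3-cliques): G1 has 8, G2 has 2.
Triangle count is an isomorphism invariant, so differing triangle counts rule out isomorphism.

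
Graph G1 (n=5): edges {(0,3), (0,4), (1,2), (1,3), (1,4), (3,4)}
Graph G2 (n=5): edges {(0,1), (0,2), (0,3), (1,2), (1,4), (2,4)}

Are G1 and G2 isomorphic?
Yes, isomorphic

The graphs are isomorphic.
One valid mapping φ: V(G1) → V(G2): 0→4, 1→0, 2→3, 3→2, 4→1

Verify φ preserves adjacency — for each edge of G1, its image is an edge of G2:
  (0,3) → (φ(0),φ(3)) = (2,4) ∈ E(G2) ✓
  (0,4) → (φ(0),φ(4)) = (1,4) ∈ E(G2) ✓
  (1,2) → (φ(1),φ(2)) = (0,3) ∈ E(G2) ✓
  (1,3) → (φ(1),φ(3)) = (0,2) ∈ E(G2) ✓
  (1,4) → (φ(1),φ(4)) = (0,1) ∈ E(G2) ✓
  (3,4) → (φ(3),φ(4)) = (1,2) ∈ E(G2) ✓
All 6 edges of G1 map to edges of G2, and |E(G1)| = |E(G2)| = 6, so φ is a bijection on edges as well as vertices. Hence G1 ≅ G2.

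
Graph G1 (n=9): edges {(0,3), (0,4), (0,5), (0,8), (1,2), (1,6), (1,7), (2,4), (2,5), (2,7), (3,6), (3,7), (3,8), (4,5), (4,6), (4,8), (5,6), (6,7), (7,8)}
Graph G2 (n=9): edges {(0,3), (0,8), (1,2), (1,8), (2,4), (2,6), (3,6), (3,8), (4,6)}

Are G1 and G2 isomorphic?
No, not isomorphic

The graphs are NOT isomorphic.

Degrees in G1: deg(0)=4, deg(1)=3, deg(2)=4, deg(3)=4, deg(4)=5, deg(5)=4, deg(6)=5, deg(7)=5, deg(8)=4.
Sorted degree sequence of G1: [5, 5, 5, 4, 4, 4, 4, 4, 3].
Degrees in G2: deg(0)=2, deg(1)=2, deg(2)=3, deg(3)=3, deg(4)=2, deg(5)=0, deg(6)=3, deg(7)=0, deg(8)=3.
Sorted degree sequence of G2: [3, 3, 3, 3, 2, 2, 2, 0, 0].
The (sorted) degree sequence is an isomorphism invariant, so since G1 and G2 have different degree sequences they cannot be isomorphic.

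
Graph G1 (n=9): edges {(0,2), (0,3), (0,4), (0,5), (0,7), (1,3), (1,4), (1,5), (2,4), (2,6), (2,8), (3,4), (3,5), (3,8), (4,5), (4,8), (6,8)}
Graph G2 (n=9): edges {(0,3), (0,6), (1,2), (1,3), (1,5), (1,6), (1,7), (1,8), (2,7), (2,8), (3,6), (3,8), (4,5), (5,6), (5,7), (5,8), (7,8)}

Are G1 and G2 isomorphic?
Yes, isomorphic

The graphs are isomorphic.
One valid mapping φ: V(G1) → V(G2): 0→5, 1→2, 2→6, 3→8, 4→1, 5→7, 6→0, 7→4, 8→3

Verify φ preserves adjacency — for each edge of G1, its image is an edge of G2:
  (0,2) → (φ(0),φ(2)) = (5,6) ∈ E(G2) ✓
  (0,3) → (φ(0),φ(3)) = (5,8) ∈ E(G2) ✓
  (0,4) → (φ(0),φ(4)) = (1,5) ∈ E(G2) ✓
  (0,5) → (φ(0),φ(5)) = (5,7) ∈ E(G2) ✓
  (0,7) → (φ(0),φ(7)) = (4,5) ∈ E(G2) ✓
  (1,3) → (φ(1),φ(3)) = (2,8) ∈ E(G2) ✓
  (1,4) → (φ(1),φ(4)) = (1,2) ∈ E(G2) ✓
  (1,5) → (φ(1),φ(5)) = (2,7) ∈ E(G2) ✓
  (2,4) → (φ(2),φ(4)) = (1,6) ∈ E(G2) ✓
  (2,6) → (φ(2),φ(6)) = (0,6) ∈ E(G2) ✓
  (2,8) → (φ(2),φ(8)) = (3,6) ∈ E(G2) ✓
  (3,4) → (φ(3),φ(4)) = (1,8) ∈ E(G2) ✓
  (3,5) → (φ(3),φ(5)) = (7,8) ∈ E(G2) ✓
  (3,8) → (φ(3),φ(8)) = (3,8) ∈ E(G2) ✓
  (4,5) → (φ(4),φ(5)) = (1,7) ∈ E(G2) ✓
  (4,8) → (φ(4),φ(8)) = (1,3) ∈ E(G2) ✓
  (6,8) → (φ(6),φ(8)) = (0,3) ∈ E(G2) ✓
All 17 edges of G1 map to edges of G2, and |E(G1)| = |E(G2)| = 17, so φ is a bijection on edges as well as vertices. Hence G1 ≅ G2.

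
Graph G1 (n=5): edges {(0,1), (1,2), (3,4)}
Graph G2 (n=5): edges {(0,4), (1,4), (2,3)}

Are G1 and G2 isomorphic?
Yes, isomorphic

The graphs are isomorphic.
One valid mapping φ: V(G1) → V(G2): 0→1, 1→4, 2→0, 3→2, 4→3

Verify φ preserves adjacency — for each edge of G1, its image is an edge of G2:
  (0,1) → (φ(0),φ(1)) = (1,4) ∈ E(G2) ✓
  (1,2) → (φ(1),φ(2)) = (0,4) ∈ E(G2) ✓
  (3,4) → (φ(3),φ(4)) = (2,3) ∈ E(G2) ✓
All 3 edges of G1 map to edges of G2, and |E(G1)| = |E(G2)| = 3, so φ is a bijection on edges as well as vertices. Hence G1 ≅ G2.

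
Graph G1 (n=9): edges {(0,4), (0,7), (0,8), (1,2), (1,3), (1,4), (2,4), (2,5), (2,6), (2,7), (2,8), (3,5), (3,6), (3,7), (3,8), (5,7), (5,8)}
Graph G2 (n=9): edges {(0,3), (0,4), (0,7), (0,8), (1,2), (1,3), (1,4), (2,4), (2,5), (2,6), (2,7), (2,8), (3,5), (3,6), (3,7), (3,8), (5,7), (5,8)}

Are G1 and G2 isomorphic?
No, not isomorphic

The graphs are NOT isomorphic.

Counting edges: G1 has 17 edge(s); G2 has 18 edge(s).
Edge count is an isomorphism invariant (a bijection on vertices induces a bijection on edges), so differing edge counts rule out isomorphism.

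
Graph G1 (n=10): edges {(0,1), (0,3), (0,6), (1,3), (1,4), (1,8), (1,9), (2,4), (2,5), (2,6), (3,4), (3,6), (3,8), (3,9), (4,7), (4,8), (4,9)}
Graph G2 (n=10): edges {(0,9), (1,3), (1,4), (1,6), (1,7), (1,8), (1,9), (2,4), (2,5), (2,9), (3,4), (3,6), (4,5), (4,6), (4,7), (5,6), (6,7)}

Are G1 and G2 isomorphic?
Yes, isomorphic

The graphs are isomorphic.
One valid mapping φ: V(G1) → V(G2): 0→5, 1→6, 2→9, 3→4, 4→1, 5→0, 6→2, 7→8, 8→7, 9→3

Verify φ preserves adjacency — for each edge of G1, its image is an edge of G2:
  (0,1) → (φ(0),φ(1)) = (5,6) ∈ E(G2) ✓
  (0,3) → (φ(0),φ(3)) = (4,5) ∈ E(G2) ✓
  (0,6) → (φ(0),φ(6)) = (2,5) ∈ E(G2) ✓
  (1,3) → (φ(1),φ(3)) = (4,6) ∈ E(G2) ✓
  (1,4) → (φ(1),φ(4)) = (1,6) ∈ E(G2) ✓
  (1,8) → (φ(1),φ(8)) = (6,7) ∈ E(G2) ✓
  (1,9) → (φ(1),φ(9)) = (3,6) ∈ E(G2) ✓
  (2,4) → (φ(2),φ(4)) = (1,9) ∈ E(G2) ✓
  (2,5) → (φ(2),φ(5)) = (0,9) ∈ E(G2) ✓
  (2,6) → (φ(2),φ(6)) = (2,9) ∈ E(G2) ✓
  (3,4) → (φ(3),φ(4)) = (1,4) ∈ E(G2) ✓
  (3,6) → (φ(3),φ(6)) = (2,4) ∈ E(G2) ✓
  (3,8) → (φ(3),φ(8)) = (4,7) ∈ E(G2) ✓
  (3,9) → (φ(3),φ(9)) = (3,4) ∈ E(G2) ✓
  (4,7) → (φ(4),φ(7)) = (1,8) ∈ E(G2) ✓
  (4,8) → (φ(4),φ(8)) = (1,7) ∈ E(G2) ✓
  (4,9) → (φ(4),φ(9)) = (1,3) ∈ E(G2) ✓
All 17 edges of G1 map to edges of G2, and |E(G1)| = |E(G2)| = 17, so φ is a bijection on edges as well as vertices. Hence G1 ≅ G2.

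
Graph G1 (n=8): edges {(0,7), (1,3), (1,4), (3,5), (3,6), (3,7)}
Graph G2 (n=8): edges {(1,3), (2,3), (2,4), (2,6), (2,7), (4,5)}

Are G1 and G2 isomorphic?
Yes, isomorphic

The graphs are isomorphic.
One valid mapping φ: V(G1) → V(G2): 0→1, 1→4, 2→0, 3→2, 4→5, 5→6, 6→7, 7→3

Verify φ preserves adjacency — for each edge of G1, its image is an edge of G2:
  (0,7) → (φ(0),φ(7)) = (1,3) ∈ E(G2) ✓
  (1,3) → (φ(1),φ(3)) = (2,4) ∈ E(G2) ✓
  (1,4) → (φ(1),φ(4)) = (4,5) ∈ E(G2) ✓
  (3,5) → (φ(3),φ(5)) = (2,6) ∈ E(G2) ✓
  (3,6) → (φ(3),φ(6)) = (2,7) ∈ E(G2) ✓
  (3,7) → (φ(3),φ(7)) = (2,3) ∈ E(G2) ✓
All 6 edges of G1 map to edges of G2, and |E(G1)| = |E(G2)| = 6, so φ is a bijection on edges as well as vertices. Hence G1 ≅ G2.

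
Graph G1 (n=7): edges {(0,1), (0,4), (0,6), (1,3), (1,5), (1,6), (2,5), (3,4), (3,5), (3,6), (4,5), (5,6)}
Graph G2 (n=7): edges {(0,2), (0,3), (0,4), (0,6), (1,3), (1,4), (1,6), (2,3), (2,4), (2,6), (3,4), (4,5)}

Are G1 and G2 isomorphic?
Yes, isomorphic

The graphs are isomorphic.
One valid mapping φ: V(G1) → V(G2): 0→6, 1→2, 2→5, 3→3, 4→1, 5→4, 6→0

Verify φ preserves adjacency — for each edge of G1, its image is an edge of G2:
  (0,1) → (φ(0),φ(1)) = (2,6) ∈ E(G2) ✓
  (0,4) → (φ(0),φ(4)) = (1,6) ∈ E(G2) ✓
  (0,6) → (φ(0),φ(6)) = (0,6) ∈ E(G2) ✓
  (1,3) → (φ(1),φ(3)) = (2,3) ∈ E(G2) ✓
  (1,5) → (φ(1),φ(5)) = (2,4) ∈ E(G2) ✓
  (1,6) → (φ(1),φ(6)) = (0,2) ∈ E(G2) ✓
  (2,5) → (φ(2),φ(5)) = (4,5) ∈ E(G2) ✓
  (3,4) → (φ(3),φ(4)) = (1,3) ∈ E(G2) ✓
  (3,5) → (φ(3),φ(5)) = (3,4) ∈ E(G2) ✓
  (3,6) → (φ(3),φ(6)) = (0,3) ∈ E(G2) ✓
  (4,5) → (φ(4),φ(5)) = (1,4) ∈ E(G2) ✓
  (5,6) → (φ(5),φ(6)) = (0,4) ∈ E(G2) ✓
All 12 edges of G1 map to edges of G2, and |E(G1)| = |E(G2)| = 12, so φ is a bijection on edges as well as vertices. Hence G1 ≅ G2.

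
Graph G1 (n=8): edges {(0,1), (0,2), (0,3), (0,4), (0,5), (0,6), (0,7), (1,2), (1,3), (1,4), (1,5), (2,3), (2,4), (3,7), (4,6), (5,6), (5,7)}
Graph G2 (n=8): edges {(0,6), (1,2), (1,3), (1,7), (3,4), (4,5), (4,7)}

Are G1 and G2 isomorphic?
No, not isomorphic

The graphs are NOT isomorphic.

Connected components of G1: 1 component(s) with vertex sets [[0, 1, 2, 3, 4, 5, 6, 7]], sizes [8].
Connected components of G2: 2 component(s) with vertex sets [[0, 6], [1, 2, 3, 4, 5, 7]], sizes [2, 6].
The number of connected components (and the multiset of component sizes) is an isomorphism invariant — an isomorphism maps each component of G1 bijectively onto a component of G2. Since G1 has 1 component(s) and G2 has 2, they cannot be isomorphic.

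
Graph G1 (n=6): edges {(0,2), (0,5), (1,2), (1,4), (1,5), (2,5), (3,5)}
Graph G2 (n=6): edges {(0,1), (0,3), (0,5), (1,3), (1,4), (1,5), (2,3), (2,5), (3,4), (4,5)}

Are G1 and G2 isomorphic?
No, not isomorphic

The graphs are NOT isomorphic.

Counting triangles (3-cliques): G1 has 2, G2 has 4.
Triangle count is an isomorphism invariant, so differing triangle counts rule out isomorphism.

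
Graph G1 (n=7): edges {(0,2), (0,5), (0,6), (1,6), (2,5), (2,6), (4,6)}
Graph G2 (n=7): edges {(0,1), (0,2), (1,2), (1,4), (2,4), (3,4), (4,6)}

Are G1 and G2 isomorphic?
Yes, isomorphic

The graphs are isomorphic.
One valid mapping φ: V(G1) → V(G2): 0→2, 1→3, 2→1, 3→5, 4→6, 5→0, 6→4

Verify φ preserves adjacency — for each edge of G1, its image is an edge of G2:
  (0,2) → (φ(0),φ(2)) = (1,2) ∈ E(G2) ✓
  (0,5) → (φ(0),φ(5)) = (0,2) ∈ E(G2) ✓
  (0,6) → (φ(0),φ(6)) = (2,4) ∈ E(G2) ✓
  (1,6) → (φ(1),φ(6)) = (3,4) ∈ E(G2) ✓
  (2,5) → (φ(2),φ(5)) = (0,1) ∈ E(G2) ✓
  (2,6) → (φ(2),φ(6)) = (1,4) ∈ E(G2) ✓
  (4,6) → (φ(4),φ(6)) = (4,6) ∈ E(G2) ✓
All 7 edges of G1 map to edges of G2, and |E(G1)| = |E(G2)| = 7, so φ is a bijection on edges as well as vertices. Hence G1 ≅ G2.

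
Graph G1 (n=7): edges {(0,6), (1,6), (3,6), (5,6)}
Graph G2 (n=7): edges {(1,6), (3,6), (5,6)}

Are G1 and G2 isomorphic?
No, not isomorphic

The graphs are NOT isomorphic.

Counting edges: G1 has 4 edge(s); G2 has 3 edge(s).
Edge count is an isomorphism invariant (a bijection on vertices induces a bijection on edges), so differing edge counts rule out isomorphism.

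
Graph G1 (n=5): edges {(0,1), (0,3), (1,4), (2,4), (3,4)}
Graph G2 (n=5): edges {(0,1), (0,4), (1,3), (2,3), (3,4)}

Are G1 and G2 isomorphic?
Yes, isomorphic

The graphs are isomorphic.
One valid mapping φ: V(G1) → V(G2): 0→0, 1→1, 2→2, 3→4, 4→3

Verify φ preserves adjacency — for each edge of G1, its image is an edge of G2:
  (0,1) → (φ(0),φ(1)) = (0,1) ∈ E(G2) ✓
  (0,3) → (φ(0),φ(3)) = (0,4) ∈ E(G2) ✓
  (1,4) → (φ(1),φ(4)) = (1,3) ∈ E(G2) ✓
  (2,4) → (φ(2),φ(4)) = (2,3) ∈ E(G2) ✓
  (3,4) → (φ(3),φ(4)) = (3,4) ∈ E(G2) ✓
All 5 edges of G1 map to edges of G2, and |E(G1)| = |E(G2)| = 5, so φ is a bijection on edges as well as vertices. Hence G1 ≅ G2.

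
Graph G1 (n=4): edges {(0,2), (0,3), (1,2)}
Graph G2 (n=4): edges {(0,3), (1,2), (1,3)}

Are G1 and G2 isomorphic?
Yes, isomorphic

The graphs are isomorphic.
One valid mapping φ: V(G1) → V(G2): 0→1, 1→0, 2→3, 3→2

Verify φ preserves adjacency — for each edge of G1, its image is an edge of G2:
  (0,2) → (φ(0),φ(2)) = (1,3) ∈ E(G2) ✓
  (0,3) → (φ(0),φ(3)) = (1,2) ∈ E(G2) ✓
  (1,2) → (φ(1),φ(2)) = (0,3) ∈ E(G2) ✓
All 3 edges of G1 map to edges of G2, and |E(G1)| = |E(G2)| = 3, so φ is a bijection on edges as well as vertices. Hence G1 ≅ G2.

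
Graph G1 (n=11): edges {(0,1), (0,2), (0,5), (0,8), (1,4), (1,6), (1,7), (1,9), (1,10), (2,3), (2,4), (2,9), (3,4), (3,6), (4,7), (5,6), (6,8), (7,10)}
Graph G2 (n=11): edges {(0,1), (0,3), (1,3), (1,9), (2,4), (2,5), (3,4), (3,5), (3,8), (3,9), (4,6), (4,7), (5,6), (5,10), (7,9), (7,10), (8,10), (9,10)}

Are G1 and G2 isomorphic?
Yes, isomorphic

The graphs are isomorphic.
One valid mapping φ: V(G1) → V(G2): 0→5, 1→3, 2→10, 3→7, 4→9, 5→2, 6→4, 7→1, 8→6, 9→8, 10→0

Verify φ preserves adjacency — for each edge of G1, its image is an edge of G2:
  (0,1) → (φ(0),φ(1)) = (3,5) ∈ E(G2) ✓
  (0,2) → (φ(0),φ(2)) = (5,10) ∈ E(G2) ✓
  (0,5) → (φ(0),φ(5)) = (2,5) ∈ E(G2) ✓
  (0,8) → (φ(0),φ(8)) = (5,6) ∈ E(G2) ✓
  (1,4) → (φ(1),φ(4)) = (3,9) ∈ E(G2) ✓
  (1,6) → (φ(1),φ(6)) = (3,4) ∈ E(G2) ✓
  (1,7) → (φ(1),φ(7)) = (1,3) ∈ E(G2) ✓
  (1,9) → (φ(1),φ(9)) = (3,8) ∈ E(G2) ✓
  (1,10) → (φ(1),φ(10)) = (0,3) ∈ E(G2) ✓
  (2,3) → (φ(2),φ(3)) = (7,10) ∈ E(G2) ✓
  (2,4) → (φ(2),φ(4)) = (9,10) ∈ E(G2) ✓
  (2,9) → (φ(2),φ(9)) = (8,10) ∈ E(G2) ✓
  (3,4) → (φ(3),φ(4)) = (7,9) ∈ E(G2) ✓
  (3,6) → (φ(3),φ(6)) = (4,7) ∈ E(G2) ✓
  (4,7) → (φ(4),φ(7)) = (1,9) ∈ E(G2) ✓
  (5,6) → (φ(5),φ(6)) = (2,4) ∈ E(G2) ✓
  (6,8) → (φ(6),φ(8)) = (4,6) ∈ E(G2) ✓
  (7,10) → (φ(7),φ(10)) = (0,1) ∈ E(G2) ✓
All 18 edges of G1 map to edges of G2, and |E(G1)| = |E(G2)| = 18, so φ is a bijection on edges as well as vertices. Hence G1 ≅ G2.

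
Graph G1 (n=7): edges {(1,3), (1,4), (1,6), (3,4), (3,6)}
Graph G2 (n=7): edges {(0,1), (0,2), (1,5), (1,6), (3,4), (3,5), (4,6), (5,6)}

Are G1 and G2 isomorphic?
No, not isomorphic

The graphs are NOT isomorphic.

Counting triangles (3-cliques): G1 has 2, G2 has 1.
Triangle count is an isomorphism invariant, so differing triangle counts rule out isomorphism.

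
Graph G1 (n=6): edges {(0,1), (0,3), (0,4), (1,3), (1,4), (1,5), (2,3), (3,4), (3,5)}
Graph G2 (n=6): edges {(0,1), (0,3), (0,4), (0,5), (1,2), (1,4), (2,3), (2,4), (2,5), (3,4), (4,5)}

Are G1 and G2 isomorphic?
No, not isomorphic

The graphs are NOT isomorphic.

Counting triangles (3-cliques): G1 has 5, G2 has 6.
Triangle count is an isomorphism invariant, so differing triangle counts rule out isomorphism.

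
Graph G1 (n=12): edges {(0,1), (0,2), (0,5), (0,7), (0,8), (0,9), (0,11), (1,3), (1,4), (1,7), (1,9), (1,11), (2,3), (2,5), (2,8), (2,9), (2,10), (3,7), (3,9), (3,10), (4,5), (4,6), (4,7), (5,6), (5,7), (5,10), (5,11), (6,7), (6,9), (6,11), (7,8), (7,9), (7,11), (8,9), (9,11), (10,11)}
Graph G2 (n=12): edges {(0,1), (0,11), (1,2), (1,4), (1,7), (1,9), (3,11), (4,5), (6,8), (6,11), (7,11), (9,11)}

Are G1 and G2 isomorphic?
No, not isomorphic

The graphs are NOT isomorphic.

Connected components of G1: 1 component(s) with vertex sets [[0, 1, 2, 3, 4, 5, 6, 7, 8, 9, 10, 11]], sizes [12].
Connected components of G2: 2 component(s) with vertex sets [[10], [0, 1, 2, 3, 4, 5, 6, 7, 8, 9, 11]], sizes [1, 11].
The number of connected components (and the multiset of component sizes) is an isomorphism invariant — an isomorphism maps each component of G1 bijectively onto a component of G2. Since G1 has 1 component(s) and G2 has 2, they cannot be isomorphic.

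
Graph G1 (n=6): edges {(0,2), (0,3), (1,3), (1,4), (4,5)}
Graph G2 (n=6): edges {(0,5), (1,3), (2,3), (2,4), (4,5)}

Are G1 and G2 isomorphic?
Yes, isomorphic

The graphs are isomorphic.
One valid mapping φ: V(G1) → V(G2): 0→5, 1→2, 2→0, 3→4, 4→3, 5→1

Verify φ preserves adjacency — for each edge of G1, its image is an edge of G2:
  (0,2) → (φ(0),φ(2)) = (0,5) ∈ E(G2) ✓
  (0,3) → (φ(0),φ(3)) = (4,5) ∈ E(G2) ✓
  (1,3) → (φ(1),φ(3)) = (2,4) ∈ E(G2) ✓
  (1,4) → (φ(1),φ(4)) = (2,3) ∈ E(G2) ✓
  (4,5) → (φ(4),φ(5)) = (1,3) ∈ E(G2) ✓
All 5 edges of G1 map to edges of G2, and |E(G1)| = |E(G2)| = 5, so φ is a bijection on edges as well as vertices. Hence G1 ≅ G2.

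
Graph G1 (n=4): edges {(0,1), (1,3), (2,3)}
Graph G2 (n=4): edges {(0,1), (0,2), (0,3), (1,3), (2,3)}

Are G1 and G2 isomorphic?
No, not isomorphic

The graphs are NOT isomorphic.

Counting edges: G1 has 3 edge(s); G2 has 5 edge(s).
Edge count is an isomorphism invariant (a bijection on vertices induces a bijection on edges), so differing edge counts rule out isomorphism.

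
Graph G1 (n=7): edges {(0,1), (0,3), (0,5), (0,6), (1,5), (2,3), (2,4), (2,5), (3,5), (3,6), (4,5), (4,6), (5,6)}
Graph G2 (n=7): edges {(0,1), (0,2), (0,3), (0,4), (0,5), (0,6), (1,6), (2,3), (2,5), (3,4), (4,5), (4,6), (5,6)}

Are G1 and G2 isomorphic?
Yes, isomorphic

The graphs are isomorphic.
One valid mapping φ: V(G1) → V(G2): 0→6, 1→1, 2→3, 3→4, 4→2, 5→0, 6→5

Verify φ preserves adjacency — for each edge of G1, its image is an edge of G2:
  (0,1) → (φ(0),φ(1)) = (1,6) ∈ E(G2) ✓
  (0,3) → (φ(0),φ(3)) = (4,6) ∈ E(G2) ✓
  (0,5) → (φ(0),φ(5)) = (0,6) ∈ E(G2) ✓
  (0,6) → (φ(0),φ(6)) = (5,6) ∈ E(G2) ✓
  (1,5) → (φ(1),φ(5)) = (0,1) ∈ E(G2) ✓
  (2,3) → (φ(2),φ(3)) = (3,4) ∈ E(G2) ✓
  (2,4) → (φ(2),φ(4)) = (2,3) ∈ E(G2) ✓
  (2,5) → (φ(2),φ(5)) = (0,3) ∈ E(G2) ✓
  (3,5) → (φ(3),φ(5)) = (0,4) ∈ E(G2) ✓
  (3,6) → (φ(3),φ(6)) = (4,5) ∈ E(G2) ✓
  (4,5) → (φ(4),φ(5)) = (0,2) ∈ E(G2) ✓
  (4,6) → (φ(4),φ(6)) = (2,5) ∈ E(G2) ✓
  (5,6) → (φ(5),φ(6)) = (0,5) ∈ E(G2) ✓
All 13 edges of G1 map to edges of G2, and |E(G1)| = |E(G2)| = 13, so φ is a bijection on edges as well as vertices. Hence G1 ≅ G2.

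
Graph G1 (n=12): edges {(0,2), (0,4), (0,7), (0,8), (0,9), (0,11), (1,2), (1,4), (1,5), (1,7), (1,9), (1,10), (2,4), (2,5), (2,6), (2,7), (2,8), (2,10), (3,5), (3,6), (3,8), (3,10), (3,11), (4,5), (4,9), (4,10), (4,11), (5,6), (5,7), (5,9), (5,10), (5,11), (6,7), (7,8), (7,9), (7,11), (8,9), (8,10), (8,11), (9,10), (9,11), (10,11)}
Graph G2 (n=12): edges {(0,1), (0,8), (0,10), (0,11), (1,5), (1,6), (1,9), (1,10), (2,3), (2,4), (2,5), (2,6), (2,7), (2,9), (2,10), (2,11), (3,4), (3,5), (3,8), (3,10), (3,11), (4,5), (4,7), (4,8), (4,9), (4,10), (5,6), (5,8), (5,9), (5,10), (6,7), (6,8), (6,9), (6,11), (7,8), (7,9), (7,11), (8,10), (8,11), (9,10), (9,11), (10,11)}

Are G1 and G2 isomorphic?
Yes, isomorphic

The graphs are isomorphic.
One valid mapping φ: V(G1) → V(G2): 0→7, 1→3, 2→8, 3→1, 4→4, 5→10, 6→0, 7→11, 8→6, 9→2, 10→5, 11→9

Verify φ preserves adjacency — for each edge of G1, its image is an edge of G2:
  (0,2) → (φ(0),φ(2)) = (7,8) ∈ E(G2) ✓
  (0,4) → (φ(0),φ(4)) = (4,7) ∈ E(G2) ✓
  (0,7) → (φ(0),φ(7)) = (7,11) ∈ E(G2) ✓
  (0,8) → (φ(0),φ(8)) = (6,7) ∈ E(G2) ✓
  (0,9) → (φ(0),φ(9)) = (2,7) ∈ E(G2) ✓
  (0,11) → (φ(0),φ(11)) = (7,9) ∈ E(G2) ✓
  (1,2) → (φ(1),φ(2)) = (3,8) ∈ E(G2) ✓
  (1,4) → (φ(1),φ(4)) = (3,4) ∈ E(G2) ✓
  (1,5) → (φ(1),φ(5)) = (3,10) ∈ E(G2) ✓
  (1,7) → (φ(1),φ(7)) = (3,11) ∈ E(G2) ✓
  (1,9) → (φ(1),φ(9)) = (2,3) ∈ E(G2) ✓
  (1,10) → (φ(1),φ(10)) = (3,5) ∈ E(G2) ✓
  (2,4) → (φ(2),φ(4)) = (4,8) ∈ E(G2) ✓
  (2,5) → (φ(2),φ(5)) = (8,10) ∈ E(G2) ✓
  (2,6) → (φ(2),φ(6)) = (0,8) ∈ E(G2) ✓
  (2,7) → (φ(2),φ(7)) = (8,11) ∈ E(G2) ✓
  (2,8) → (φ(2),φ(8)) = (6,8) ∈ E(G2) ✓
  (2,10) → (φ(2),φ(10)) = (5,8) ∈ E(G2) ✓
  (3,5) → (φ(3),φ(5)) = (1,10) ∈ E(G2) ✓
  (3,6) → (φ(3),φ(6)) = (0,1) ∈ E(G2) ✓
  (3,8) → (φ(3),φ(8)) = (1,6) ∈ E(G2) ✓
  (3,10) → (φ(3),φ(10)) = (1,5) ∈ E(G2) ✓
  (3,11) → (φ(3),φ(11)) = (1,9) ∈ E(G2) ✓
  (4,5) → (φ(4),φ(5)) = (4,10) ∈ E(G2) ✓
  (4,9) → (φ(4),φ(9)) = (2,4) ∈ E(G2) ✓
  (4,10) → (φ(4),φ(10)) = (4,5) ∈ E(G2) ✓
  (4,11) → (φ(4),φ(11)) = (4,9) ∈ E(G2) ✓
  (5,6) → (φ(5),φ(6)) = (0,10) ∈ E(G2) ✓
  (5,7) → (φ(5),φ(7)) = (10,11) ∈ E(G2) ✓
  (5,9) → (φ(5),φ(9)) = (2,10) ∈ E(G2) ✓
  (5,10) → (φ(5),φ(10)) = (5,10) ∈ E(G2) ✓
  (5,11) → (φ(5),φ(11)) = (9,10) ∈ E(G2) ✓
  (6,7) → (φ(6),φ(7)) = (0,11) ∈ E(G2) ✓
  (7,8) → (φ(7),φ(8)) = (6,11) ∈ E(G2) ✓
  (7,9) → (φ(7),φ(9)) = (2,11) ∈ E(G2) ✓
  (7,11) → (φ(7),φ(11)) = (9,11) ∈ E(G2) ✓
  (8,9) → (φ(8),φ(9)) = (2,6) ∈ E(G2) ✓
  (8,10) → (φ(8),φ(10)) = (5,6) ∈ E(G2) ✓
  (8,11) → (φ(8),φ(11)) = (6,9) ∈ E(G2) ✓
  (9,10) → (φ(9),φ(10)) = (2,5) ∈ E(G2) ✓
  (9,11) → (φ(9),φ(11)) = (2,9) ∈ E(G2) ✓
  (10,11) → (φ(10),φ(11)) = (5,9) ∈ E(G2) ✓
All 42 edges of G1 map to edges of G2, and |E(G1)| = |E(G2)| = 42, so φ is a bijection on edges as well as vertices. Hence G1 ≅ G2.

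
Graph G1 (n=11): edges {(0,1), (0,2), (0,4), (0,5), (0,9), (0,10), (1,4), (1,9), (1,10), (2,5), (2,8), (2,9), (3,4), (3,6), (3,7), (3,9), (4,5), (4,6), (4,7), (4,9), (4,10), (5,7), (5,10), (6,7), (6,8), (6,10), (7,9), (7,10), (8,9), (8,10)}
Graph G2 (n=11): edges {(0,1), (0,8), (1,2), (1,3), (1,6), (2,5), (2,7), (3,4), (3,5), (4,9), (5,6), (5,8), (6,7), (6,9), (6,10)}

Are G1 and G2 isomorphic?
No, not isomorphic

The graphs are NOT isomorphic.

Counting triangles (3-cliques): G1 has 26, G2 has 0.
Triangle count is an isomorphism invariant, so differing triangle counts rule out isomorphism.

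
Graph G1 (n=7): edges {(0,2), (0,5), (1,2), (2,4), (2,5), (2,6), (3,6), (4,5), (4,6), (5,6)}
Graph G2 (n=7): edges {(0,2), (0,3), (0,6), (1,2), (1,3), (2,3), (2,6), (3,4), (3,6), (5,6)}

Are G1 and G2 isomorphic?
Yes, isomorphic

The graphs are isomorphic.
One valid mapping φ: V(G1) → V(G2): 0→1, 1→4, 2→3, 3→5, 4→0, 5→2, 6→6

Verify φ preserves adjacency — for each edge of G1, its image is an edge of G2:
  (0,2) → (φ(0),φ(2)) = (1,3) ∈ E(G2) ✓
  (0,5) → (φ(0),φ(5)) = (1,2) ∈ E(G2) ✓
  (1,2) → (φ(1),φ(2)) = (3,4) ∈ E(G2) ✓
  (2,4) → (φ(2),φ(4)) = (0,3) ∈ E(G2) ✓
  (2,5) → (φ(2),φ(5)) = (2,3) ∈ E(G2) ✓
  (2,6) → (φ(2),φ(6)) = (3,6) ∈ E(G2) ✓
  (3,6) → (φ(3),φ(6)) = (5,6) ∈ E(G2) ✓
  (4,5) → (φ(4),φ(5)) = (0,2) ∈ E(G2) ✓
  (4,6) → (φ(4),φ(6)) = (0,6) ∈ E(G2) ✓
  (5,6) → (φ(5),φ(6)) = (2,6) ∈ E(G2) ✓
All 10 edges of G1 map to edges of G2, and |E(G1)| = |E(G2)| = 10, so φ is a bijection on edges as well as vertices. Hence G1 ≅ G2.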